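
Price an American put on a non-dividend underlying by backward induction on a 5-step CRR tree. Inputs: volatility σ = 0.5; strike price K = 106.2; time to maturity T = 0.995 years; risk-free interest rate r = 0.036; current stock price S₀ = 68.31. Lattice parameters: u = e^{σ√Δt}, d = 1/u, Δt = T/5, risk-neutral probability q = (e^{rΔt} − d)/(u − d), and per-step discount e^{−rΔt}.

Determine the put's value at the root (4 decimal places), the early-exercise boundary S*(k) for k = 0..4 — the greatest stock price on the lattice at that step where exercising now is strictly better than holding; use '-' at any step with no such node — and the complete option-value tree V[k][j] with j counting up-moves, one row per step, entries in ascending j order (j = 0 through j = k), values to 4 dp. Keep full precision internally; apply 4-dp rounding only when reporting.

params: Δt=0.19900 u=1.24988 d=0.80008 q=0.46045 e^(-rΔt)=0.99286
t_5 payoffs: 83.8054 71.2152 51.5467 20.8207 0.0000 0.0000
t_4: node(4,0) S=27.9906 payoff=78.2094 vs cont=77.4513 → 78.2094 [stop]  node(4,1) S=43.7268 payoff=62.4732 vs cont=61.7151 → 62.4732 [stop]  node(4,2) S=68.3100 payoff=37.8900 vs cont=37.1319 → 37.8900 [stop]  node(4,3) S=106.7138 payoff=0.0000 vs cont=11.1536 → 11.1536 [wait]  node(4,4) S=166.7081 payoff=0.0000 vs cont=0.0000 → 0.0000 [wait]  ⇒ S*(4)=68.3100
t_3: node(3,0) S=34.9848 payoff=71.2152 vs cont=70.4571 → 71.2152 [stop]  node(3,1) S=54.6533 payoff=51.5467 vs cont=50.7886 → 51.5467 [stop]  node(3,2) S=85.3793 payoff=20.8207 vs cont=25.3966 → 25.3966 [wait]  node(3,3) S=133.3794 payoff=0.0000 vs cont=5.9749 → 5.9749 [wait]  ⇒ S*(3)=54.6533
t_2: node(2,0) S=43.7268 payoff=62.4732 vs cont=61.7151 → 62.4732 [stop]  node(2,1) S=68.3100 payoff=37.8900 vs cont=39.2238 → 39.2238 [wait]  node(2,2) S=106.7138 payoff=0.0000 vs cont=16.3364 → 16.3364 [wait]  ⇒ S*(2)=43.7268
t_1: node(1,0) S=54.6533 payoff=51.5467 vs cont=51.3984 → 51.5467 [stop]  node(1,1) S=85.3793 payoff=20.8207 vs cont=28.4805 → 28.4805 [wait]  ⇒ S*(1)=54.6533
t_0: node(0,0) S=68.3100 payoff=37.8900 vs cont=40.6337 → 40.6337 [wait]  ⇒ S*(0)=-

price = 40.6337
boundary = - 54.6533 43.7268 54.6533 68.3100
tree:
40.6337
51.5467 28.4805
62.4732 39.2238 16.3364
71.2152 51.5467 25.3966 5.9749
78.2094 62.4732 37.8900 11.1536 0.0000
83.8054 71.2152 51.5467 20.8207 0.0000 0.0000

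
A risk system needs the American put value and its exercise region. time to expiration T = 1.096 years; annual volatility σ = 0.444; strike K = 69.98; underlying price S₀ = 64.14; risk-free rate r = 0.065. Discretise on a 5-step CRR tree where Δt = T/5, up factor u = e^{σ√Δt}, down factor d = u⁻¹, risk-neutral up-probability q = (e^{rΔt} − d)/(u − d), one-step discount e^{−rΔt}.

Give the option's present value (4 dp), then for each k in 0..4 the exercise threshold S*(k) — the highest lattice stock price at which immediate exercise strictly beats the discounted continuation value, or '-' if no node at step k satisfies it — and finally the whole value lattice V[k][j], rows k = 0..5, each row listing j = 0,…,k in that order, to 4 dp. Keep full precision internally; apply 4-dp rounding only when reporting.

price = 13.3793
boundary = - - 42.3224 34.3789 42.3224
tree:
13.3793
19.6409 7.0610
27.6576 11.6264 2.3743
35.6011 18.4494 4.6537 0.0000
42.0538 27.6576 9.1215 0.0000 0.0000
47.2953 35.6011 17.8786 0.0000 0.0000 0.0000

Δt=0.21920, u=1.23106, d=0.81231, q=0.48249, disc=e^(-rΔt)=0.98585
k=5 terminal: V=max(K-S,0) → 47.2953 35.6011 17.8786 0.0000 0.0000 0.0000
k=4: j=0 S=27.9262 intr=42.0538 cont=41.0638 V=42.0538[EX]; j=1 S=42.3224 intr=27.6576 cont=26.6676 V=27.6576[EX]; j=2 S=64.1400 intr=5.8400 cont=9.1215 V=9.1215[hold]; j=3 S=97.2047 intr=0.0000 cont=0.0000 V=0.0000[hold]; j=4 S=147.3145 intr=0.0000 cont=0.0000 V=0.0000[hold]  S*(4)=42.3224
k=3: j=0 S=34.3789 intr=35.6011 cont=34.6111 V=35.6011[EX]; j=1 S=52.1014 intr=17.8786 cont=18.4494 V=18.4494[hold]; j=2 S=78.9602 intr=0.0000 cont=4.6537 V=4.6537[hold]; j=3 S=119.6648 intr=0.0000 cont=0.0000 V=0.0000[hold]  S*(3)=34.3789
k=2: j=0 S=42.3224 intr=27.6576 cont=26.9391 V=27.6576[EX]; j=1 S=64.1400 intr=5.8400 cont=11.6264 V=11.6264[hold]; j=2 S=97.2047 intr=0.0000 cont=2.3743 V=2.3743[hold]  S*(2)=42.3224
k=1: j=0 S=52.1014 intr=17.8786 cont=19.6409 V=19.6409[hold]; j=1 S=78.9602 intr=0.0000 cont=7.0610 V=7.0610[hold]  S*(1)=-
k=0: j=0 S=64.1400 intr=5.8400 cont=13.3793 V=13.3793[hold]  S*(0)=-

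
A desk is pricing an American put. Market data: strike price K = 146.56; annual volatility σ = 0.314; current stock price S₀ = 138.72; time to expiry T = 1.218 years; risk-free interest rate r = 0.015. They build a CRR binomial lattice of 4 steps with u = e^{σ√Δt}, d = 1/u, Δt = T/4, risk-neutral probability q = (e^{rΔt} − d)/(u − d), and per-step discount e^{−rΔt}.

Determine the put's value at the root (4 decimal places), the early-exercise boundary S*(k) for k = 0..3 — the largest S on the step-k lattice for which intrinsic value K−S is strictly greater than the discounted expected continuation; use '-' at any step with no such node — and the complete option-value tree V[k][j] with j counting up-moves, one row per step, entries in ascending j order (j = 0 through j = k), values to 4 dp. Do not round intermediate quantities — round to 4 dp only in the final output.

params: Δt=0.30450 u=1.18919 d=0.84091 q=0.46994 e^(-rΔt)=0.99544
t_4 payoffs: 77.1953 48.4668 7.8400 0.0000 0.0000
t_3: node(3,0) S=82.4876 payoff=64.0724 vs cont=63.4045 → 64.0724 [stop]  node(3,1) S=116.6511 payoff=29.9089 vs cont=29.2410 → 29.9089 [stop]  node(3,2) S=164.9640 payoff=0.0000 vs cont=4.1368 → 4.1368 [wait]  node(3,3) S=233.2865 payoff=0.0000 vs cont=0.0000 → 0.0000 [wait]  ⇒ S*(3)=116.6511
t_2: node(2,0) S=98.0932 payoff=48.4668 vs cont=47.7990 → 48.4668 [stop]  node(2,1) S=138.7200 payoff=7.8400 vs cont=17.7166 → 17.7166 [wait]  node(2,2) S=196.1731 payoff=0.0000 vs cont=2.1828 → 2.1828 [wait]  ⇒ S*(2)=98.0932
t_1: node(1,0) S=116.6511 payoff=29.9089 vs cont=33.8612 → 33.8612 [wait]  node(1,1) S=164.9640 payoff=0.0000 vs cont=10.3692 → 10.3692 [wait]  ⇒ S*(1)=-
t_0: node(0,0) S=138.7200 payoff=7.8400 vs cont=22.7175 → 22.7175 [wait]  ⇒ S*(0)=-

price = 22.7175
boundary = - - 98.0932 116.6511
tree:
22.7175
33.8612 10.3692
48.4668 17.7166 2.1828
64.0724 29.9089 4.1368 0.0000
77.1953 48.4668 7.8400 0.0000 0.0000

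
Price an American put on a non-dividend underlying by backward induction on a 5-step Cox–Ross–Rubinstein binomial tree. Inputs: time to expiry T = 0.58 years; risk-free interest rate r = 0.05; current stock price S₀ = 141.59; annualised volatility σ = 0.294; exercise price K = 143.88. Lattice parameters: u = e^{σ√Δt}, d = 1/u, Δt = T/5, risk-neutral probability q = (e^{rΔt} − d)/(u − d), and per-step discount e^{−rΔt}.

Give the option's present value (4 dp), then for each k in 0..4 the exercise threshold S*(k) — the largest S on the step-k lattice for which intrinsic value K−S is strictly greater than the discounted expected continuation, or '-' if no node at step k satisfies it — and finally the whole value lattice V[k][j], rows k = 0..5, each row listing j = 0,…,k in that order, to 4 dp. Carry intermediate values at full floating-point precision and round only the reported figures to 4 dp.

Δt=0.11600  u=1.10532  d=0.90472  q=0.50398  discount=0.99422
step 5 (expiry): payoffs max(K−S,0) = 58.0583 39.0293 15.7811 0.0000 0.0000 0.0000
step 4: (k=4,j=0): S=94.8602, (K−S)⁺=49.0198, hold=48.1877 ⇒ V=49.0198 exercise | (k=4,j=1): S=115.8933, (K−S)⁺=27.9867, hold=27.1546 ⇒ V=27.9867 exercise | (k=4,j=2): S=141.5900, (K−S)⁺=2.2900, hold=7.7824 ⇒ V=7.7824 continue | (k=4,j=3): S=172.9844, (K−S)⁺=0.0000, hold=0.0000 ⇒ V=0.0000 continue | (k=4,j=4): S=211.3397, (K−S)⁺=0.0000, hold=0.0000 ⇒ V=0.0000 continue  boundary S*=115.8933
step 3: (k=3,j=0): S=104.8507, (K−S)⁺=39.0293, hold=38.1972 ⇒ V=39.0293 exercise | (k=3,j=1): S=128.0989, (K−S)⁺=15.7811, hold=17.7011 ⇒ V=17.7011 continue | (k=3,j=2): S=156.5019, (K−S)⁺=0.0000, hold=3.8379 ⇒ V=3.8379 continue | (k=3,j=3): S=191.2027, (K−S)⁺=0.0000, hold=0.0000 ⇒ V=0.0000 continue  boundary S*=104.8507
step 2: (k=2,j=0): S=115.8933, (K−S)⁺=27.9867, hold=28.1167 ⇒ V=28.1167 continue | (k=2,j=1): S=141.5900, (K−S)⁺=2.2900, hold=10.6523 ⇒ V=10.6523 continue | (k=2,j=2): S=172.9844, (K−S)⁺=0.0000, hold=1.8926 ⇒ V=1.8926 continue  boundary S*=-
step 1: (k=1,j=0): S=128.0989, (K−S)⁺=15.7811, hold=19.2032 ⇒ V=19.2032 continue | (k=1,j=1): S=156.5019, (K−S)⁺=0.0000, hold=6.2015 ⇒ V=6.2015 continue  boundary S*=-
step 0: (k=0,j=0): S=141.5900, (K−S)⁺=2.2900, hold=12.5773 ⇒ V=12.5773 continue  boundary S*=-

price = 12.5773
boundary = - - - 104.8507 115.8933
tree:
12.5773
19.2032 6.2015
28.1167 10.6523 1.8926
39.0293 17.7011 3.8379 0.0000
49.0198 27.9867 7.7824 0.0000 0.0000
58.0583 39.0293 15.7811 0.0000 0.0000 0.0000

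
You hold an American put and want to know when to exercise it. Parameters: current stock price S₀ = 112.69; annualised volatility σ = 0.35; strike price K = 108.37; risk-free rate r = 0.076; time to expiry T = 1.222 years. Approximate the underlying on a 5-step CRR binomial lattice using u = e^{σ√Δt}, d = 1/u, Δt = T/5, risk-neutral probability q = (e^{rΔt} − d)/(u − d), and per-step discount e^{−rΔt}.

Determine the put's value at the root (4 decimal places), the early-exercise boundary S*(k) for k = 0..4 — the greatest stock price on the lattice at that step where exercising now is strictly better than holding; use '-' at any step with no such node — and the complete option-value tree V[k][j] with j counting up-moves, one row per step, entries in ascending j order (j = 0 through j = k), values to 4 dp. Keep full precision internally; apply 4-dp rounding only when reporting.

price = 11.6787
boundary = - - 79.7250 67.0577 79.7250
tree:
11.6787
18.6437 5.4357
28.6450 9.7480 1.5046
41.3123 17.0273 3.1331 0.0000
51.9668 28.6450 6.5240 0.0000 0.0000
60.9286 41.3123 13.5849 0.0000 0.0000 0.0000

Δt=0.24440, u=1.18890, d=0.84111, q=0.51076, disc=e^(-rΔt)=0.98160
k=5 terminal: V=max(K-S,0) → 60.9286 41.3123 13.5849 0.0000 0.0000 0.0000
k=4: j=0 S=56.4032 intr=51.9668 cont=49.9725 V=51.9668[EX]; j=1 S=79.7250 intr=28.6450 cont=26.6507 V=28.6450[EX]; j=2 S=112.6900 intr=0.0000 cont=6.5240 V=6.5240[hold]; j=3 S=159.2855 intr=0.0000 cont=0.0000 V=0.0000[hold]; j=4 S=225.1476 intr=0.0000 cont=0.0000 V=0.0000[hold]  S*(4)=79.7250
k=3: j=0 S=67.0577 intr=41.3123 cont=39.3179 V=41.3123[EX]; j=1 S=94.7851 intr=13.5849 cont=17.0273 V=17.0273[hold]; j=2 S=133.9772 intr=0.0000 cont=3.1331 V=3.1331[hold]; j=3 S=189.3747 intr=0.0000 cont=0.0000 V=0.0000[hold]  S*(3)=67.0577
k=2: j=0 S=79.7250 intr=28.6450 cont=28.3766 V=28.6450[EX]; j=1 S=112.6900 intr=0.0000 cont=9.7480 V=9.7480[hold]; j=2 S=159.2855 intr=0.0000 cont=1.5046 V=1.5046[hold]  S*(2)=79.7250
k=1: j=0 S=94.7851 intr=13.5849 cont=18.6437 V=18.6437[hold]; j=1 S=133.9772 intr=0.0000 cont=5.4357 V=5.4357[hold]  S*(1)=-
k=0: j=0 S=112.6900 intr=0.0000 cont=11.6787 V=11.6787[hold]  S*(0)=-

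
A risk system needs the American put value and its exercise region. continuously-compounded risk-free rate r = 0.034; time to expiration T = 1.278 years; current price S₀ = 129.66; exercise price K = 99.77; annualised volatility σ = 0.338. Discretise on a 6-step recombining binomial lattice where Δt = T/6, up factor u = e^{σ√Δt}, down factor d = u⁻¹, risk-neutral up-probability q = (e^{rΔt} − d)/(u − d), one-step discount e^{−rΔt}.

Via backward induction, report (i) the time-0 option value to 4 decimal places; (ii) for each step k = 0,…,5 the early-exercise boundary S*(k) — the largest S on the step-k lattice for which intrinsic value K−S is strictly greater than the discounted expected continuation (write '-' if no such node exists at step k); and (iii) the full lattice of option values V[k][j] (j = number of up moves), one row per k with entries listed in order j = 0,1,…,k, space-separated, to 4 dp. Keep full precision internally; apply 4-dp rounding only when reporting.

price = 5.3078
boundary = - - - - 69.4732 81.2016
tree:
5.3078
8.5655 1.9182
13.5060 3.4330 0.3340
20.6578 6.0926 0.6523 0.0000
30.2968 10.7033 1.2740 0.0000 0.0000
40.3311 18.5684 2.4883 0.0000 0.0000 0.0000
48.9162 30.2968 4.8600 0.0000 0.0000 0.0000 0.0000

Δt=0.21300, u=1.16882, d=0.85556, q=0.48428, disc=e^(-rΔt)=0.99278
k=6 terminal: V=max(K-S,0) → 48.9162 30.2968 4.8600 0.0000 0.0000 0.0000 0.0000
k=5: j=0 S=59.4389 intr=40.3311 cont=39.6112 V=40.3311[EX]; j=1 S=81.2016 intr=18.5684 cont=17.8485 V=18.5684[EX]; j=2 S=110.9325 intr=0.0000 cont=2.4883 V=2.4883[hold]; j=3 S=151.5490 intr=0.0000 cont=0.0000 V=0.0000[hold]; j=4 S=207.0367 intr=0.0000 cont=0.0000 V=0.0000[hold]; j=5 S=282.8405 intr=0.0000 cont=0.0000 V=0.0000[hold]  S*(5)=81.2016
k=4: j=0 S=69.4732 intr=30.2968 cont=29.5768 V=30.2968[EX]; j=1 S=94.9100 intr=4.8600 cont=10.7033 V=10.7033[hold]; j=2 S=129.6600 intr=0.0000 cont=1.2740 V=1.2740[hold]; j=3 S=177.1333 intr=0.0000 cont=0.0000 V=0.0000[hold]; j=4 S=241.9884 intr=0.0000 cont=0.0000 V=0.0000[hold]  S*(4)=69.4732
k=3: j=0 S=81.2016 intr=18.5684 cont=20.6578 V=20.6578[hold]; j=1 S=110.9325 intr=0.0000 cont=6.0926 V=6.0926[hold]; j=2 S=151.5490 intr=0.0000 cont=0.6523 V=0.6523[hold]; j=3 S=207.0367 intr=0.0000 cont=0.0000 V=0.0000[hold]  S*(3)=-
k=2: j=0 S=94.9100 intr=4.8600 cont=13.5060 V=13.5060[hold]; j=1 S=129.6600 intr=0.0000 cont=3.4330 V=3.4330[hold]; j=2 S=177.1333 intr=0.0000 cont=0.3340 V=0.3340[hold]  S*(2)=-
k=1: j=0 S=110.9325 intr=0.0000 cont=8.5655 V=8.5655[hold]; j=1 S=151.5490 intr=0.0000 cont=1.9182 V=1.9182[hold]  S*(1)=-
k=0: j=0 S=129.6600 intr=0.0000 cont=5.3078 V=5.3078[hold]  S*(0)=-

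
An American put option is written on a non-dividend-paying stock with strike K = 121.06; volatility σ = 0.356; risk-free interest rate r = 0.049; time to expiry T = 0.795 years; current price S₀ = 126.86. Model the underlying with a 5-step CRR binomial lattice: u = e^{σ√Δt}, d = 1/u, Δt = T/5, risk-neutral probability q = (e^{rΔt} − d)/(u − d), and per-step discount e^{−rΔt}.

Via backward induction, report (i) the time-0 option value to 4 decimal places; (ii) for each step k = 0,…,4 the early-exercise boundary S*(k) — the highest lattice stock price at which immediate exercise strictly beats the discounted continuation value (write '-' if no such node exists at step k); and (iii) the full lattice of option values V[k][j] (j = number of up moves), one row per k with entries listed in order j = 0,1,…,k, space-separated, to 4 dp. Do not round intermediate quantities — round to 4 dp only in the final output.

Δt=0.15900  u=1.15252  d=0.86766  q=0.49203  discount=0.99224
step 5 (expiry): payoffs max(K−S,0) = 58.6758 38.1943 10.9885 0.0000 0.0000 0.0000
step 4: (k=4,j=0): S=71.8993, (K−S)⁺=49.1607, hold=48.2212 ⇒ V=49.1607 exercise | (k=4,j=1): S=95.5047, (K−S)⁺=25.5553, hold=24.6158 ⇒ V=25.5553 exercise | (k=4,j=2): S=126.8600, (K−S)⁺=0.0000, hold=5.5386 ⇒ V=5.5386 continue | (k=4,j=3): S=168.5096, (K−S)⁺=0.0000, hold=0.0000 ⇒ V=0.0000 continue | (k=4,j=4): S=223.8332, (K−S)⁺=0.0000, hold=0.0000 ⇒ V=0.0000 continue  boundary S*=95.5047
step 3: (k=3,j=0): S=82.8657, (K−S)⁺=38.1943, hold=37.2548 ⇒ V=38.1943 exercise | (k=3,j=1): S=110.0715, (K−S)⁺=10.9885, hold=15.5846 ⇒ V=15.5846 continue | (k=3,j=2): S=146.2092, (K−S)⁺=0.0000, hold=2.7916 ⇒ V=2.7916 continue | (k=3,j=3): S=194.2114, (K−S)⁺=0.0000, hold=0.0000 ⇒ V=0.0000 continue  boundary S*=82.8657
step 2: (k=2,j=0): S=95.5047, (K−S)⁺=25.5553, hold=26.8596 ⇒ V=26.8596 continue | (k=2,j=1): S=126.8600, (K−S)⁺=0.0000, hold=9.2180 ⇒ V=9.2180 continue | (k=2,j=2): S=168.5096, (K−S)⁺=0.0000, hold=1.4070 ⇒ V=1.4070 continue  boundary S*=-
step 1: (k=1,j=0): S=110.0715, (K−S)⁺=10.9885, hold=18.0384 ⇒ V=18.0384 continue | (k=1,j=1): S=146.2092, (K−S)⁺=0.0000, hold=5.3331 ⇒ V=5.3331 continue  boundary S*=-
step 0: (k=0,j=0): S=126.8600, (K−S)⁺=0.0000, hold=11.6955 ⇒ V=11.6955 continue  boundary S*=-

price = 11.6955
boundary = - - - 82.8657 95.5047
tree:
11.6955
18.0384 5.3331
26.8596 9.2180 1.4070
38.1943 15.5846 2.7916 0.0000
49.1607 25.5553 5.5386 0.0000 0.0000
58.6758 38.1943 10.9885 0.0000 0.0000 0.0000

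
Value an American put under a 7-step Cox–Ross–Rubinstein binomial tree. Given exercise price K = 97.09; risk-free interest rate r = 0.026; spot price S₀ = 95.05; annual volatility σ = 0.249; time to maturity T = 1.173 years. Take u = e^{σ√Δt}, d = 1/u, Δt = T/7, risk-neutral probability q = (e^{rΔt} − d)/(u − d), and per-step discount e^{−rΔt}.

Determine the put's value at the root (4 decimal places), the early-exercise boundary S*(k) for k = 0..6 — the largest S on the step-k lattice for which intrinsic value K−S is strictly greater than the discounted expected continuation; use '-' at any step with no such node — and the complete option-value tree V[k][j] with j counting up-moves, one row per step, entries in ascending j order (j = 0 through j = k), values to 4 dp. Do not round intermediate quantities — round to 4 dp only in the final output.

params: Δt=0.16757 u=1.10731 d=0.90309 q=0.49592 e^(-rΔt)=0.99565
t_7 payoffs: 50.5228 39.9927 27.0816 11.2510 0.0000 0.0000 0.0000 0.0000
t_6: node(6,0) S=51.5642 payoff=45.5258 vs cont=45.1038 → 45.5258 [stop]  node(6,1) S=63.2241 payoff=33.8659 vs cont=33.4438 → 33.8659 [stop]  node(6,2) S=77.5206 payoff=19.5694 vs cont=19.1473 → 19.5694 [stop]  node(6,3) S=95.0500 payoff=2.0400 vs cont=5.6467 → 5.6467 [wait]  node(6,4) S=116.5432 payoff=0.0000 vs cont=0.0000 → 0.0000 [wait]  node(6,5) S=142.8965 payoff=0.0000 vs cont=0.0000 → 0.0000 [wait]  node(6,6) S=175.2090 payoff=0.0000 vs cont=0.0000 → 0.0000 [wait]  ⇒ S*(6)=77.5206
t_5: node(5,0) S=57.0973 payoff=39.9927 vs cont=39.5706 → 39.9927 [stop]  node(5,1) S=70.0084 payoff=27.0816 vs cont=26.6595 → 27.0816 [stop]  node(5,2) S=85.8390 payoff=11.2510 vs cont=12.6098 → 12.6098 [wait]  node(5,3) S=105.2494 payoff=0.0000 vs cont=2.8340 → 2.8340 [wait]  node(5,4) S=129.0489 payoff=0.0000 vs cont=0.0000 → 0.0000 [wait]  node(5,5) S=158.2300 payoff=0.0000 vs cont=0.0000 → 0.0000 [wait]  ⇒ S*(5)=70.0084
t_4: node(4,0) S=63.2241 payoff=33.8659 vs cont=33.4438 → 33.8659 [stop]  node(4,1) S=77.5206 payoff=19.5694 vs cont=19.8182 → 19.8182 [wait]  node(4,2) S=95.0500 payoff=2.0400 vs cont=7.7280 → 7.7280 [wait]  node(4,3) S=116.5432 payoff=0.0000 vs cont=1.4224 → 1.4224 [wait]  node(4,4) S=142.8965 payoff=0.0000 vs cont=0.0000 → 0.0000 [wait]  ⇒ S*(4)=63.2241
t_3: node(3,0) S=70.0084 payoff=27.0816 vs cont=26.7824 → 27.0816 [stop]  node(3,1) S=85.8390 payoff=11.2510 vs cont=13.7623 → 13.7623 [wait]  node(3,2) S=105.2494 payoff=0.0000 vs cont=4.5809 → 4.5809 [wait]  node(3,3) S=129.0489 payoff=0.0000 vs cont=0.7139 → 0.7139 [wait]  ⇒ S*(3)=70.0084
t_2: node(2,0) S=77.5206 payoff=19.5694 vs cont=20.3873 → 20.3873 [wait]  node(2,1) S=95.0500 payoff=2.0400 vs cont=9.1690 → 9.1690 [wait]  node(2,2) S=116.5432 payoff=0.0000 vs cont=2.6516 → 2.6516 [wait]  ⇒ S*(2)=-
t_1: node(1,0) S=85.8390 payoff=11.2510 vs cont=14.7595 → 14.7595 [wait]  node(1,1) S=105.2494 payoff=0.0000 vs cont=5.9111 → 5.9111 [wait]  ⇒ S*(1)=-
t_0: node(0,0) S=95.0500 payoff=2.0400 vs cont=10.3263 → 10.3263 [wait]  ⇒ S*(0)=-

price = 10.3263
boundary = - - - 70.0084 63.2241 70.0084 77.5206
tree:
10.3263
14.7595 5.9111
20.3873 9.1690 2.6516
27.0816 13.7623 4.5809 0.7139
33.8659 19.8182 7.7280 1.4224 0.0000
39.9927 27.0816 12.6098 2.8340 0.0000 0.0000
45.5258 33.8659 19.5694 5.6467 0.0000 0.0000 0.0000
50.5228 39.9927 27.0816 11.2510 0.0000 0.0000 0.0000 0.0000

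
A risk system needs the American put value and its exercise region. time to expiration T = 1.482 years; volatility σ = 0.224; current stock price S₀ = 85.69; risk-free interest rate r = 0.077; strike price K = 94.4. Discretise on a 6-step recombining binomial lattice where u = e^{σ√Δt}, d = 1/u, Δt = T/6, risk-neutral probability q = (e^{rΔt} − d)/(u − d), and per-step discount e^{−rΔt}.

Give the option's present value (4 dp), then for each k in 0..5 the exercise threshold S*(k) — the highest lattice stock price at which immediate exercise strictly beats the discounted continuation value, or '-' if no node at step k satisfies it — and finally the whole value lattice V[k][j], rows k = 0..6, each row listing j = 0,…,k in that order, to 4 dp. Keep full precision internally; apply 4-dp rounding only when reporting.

Δt=0.24700  u=1.11776  d=0.89465  q=0.55826  discount=0.98116
step 6 (expiry): payoffs max(K−S,0) = 50.4620 39.5045 25.8143 8.7100 0.0000 0.0000 0.0000
step 5: (k=5,j=0): S=49.1121, (K−S)⁺=45.2879, hold=43.5094 ⇒ V=45.2879 exercise | (k=5,j=1): S=61.3600, (K−S)⁺=33.0400, hold=31.2616 ⇒ V=33.0400 exercise | (k=5,j=2): S=76.6623, (K−S)⁺=17.7377, hold=15.9593 ⇒ V=17.7377 exercise | (k=5,j=3): S=95.7808, (K−S)⁺=0.0000, hold=3.7751 ⇒ V=3.7751 continue | (k=5,j=4): S=119.6671, (K−S)⁺=0.0000, hold=0.0000 ⇒ V=0.0000 continue | (k=5,j=5): S=149.5104, (K−S)⁺=0.0000, hold=0.0000 ⇒ V=0.0000 continue  boundary S*=76.6623
step 4: (k=4,j=0): S=54.8955, (K−S)⁺=39.5045, hold=37.7260 ⇒ V=39.5045 exercise | (k=4,j=1): S=68.5857, (K−S)⁺=25.8143, hold=24.0359 ⇒ V=25.8143 exercise | (k=4,j=2): S=85.6900, (K−S)⁺=8.7100, hold=9.7557 ⇒ V=9.7557 continue | (k=4,j=3): S=107.0599, (K−S)⁺=0.0000, hold=1.6362 ⇒ V=1.6362 continue | (k=4,j=4): S=133.7590, (K−S)⁺=0.0000, hold=0.0000 ⇒ V=0.0000 continue  boundary S*=68.5857
step 3: (k=3,j=0): S=61.3600, (K−S)⁺=33.0400, hold=31.2616 ⇒ V=33.0400 exercise | (k=3,j=1): S=76.6623, (K−S)⁺=17.7377, hold=16.5320 ⇒ V=17.7377 exercise | (k=3,j=2): S=95.7808, (K−S)⁺=0.0000, hold=5.1245 ⇒ V=5.1245 continue | (k=3,j=3): S=119.6671, (K−S)⁺=0.0000, hold=0.7092 ⇒ V=0.7092 continue  boundary S*=76.6623
step 2: (k=2,j=0): S=68.5857, (K−S)⁺=25.8143, hold=24.0359 ⇒ V=25.8143 exercise | (k=2,j=1): S=85.6900, (K−S)⁺=8.7100, hold=10.4948 ⇒ V=10.4948 continue | (k=2,j=2): S=107.0599, (K−S)⁺=0.0000, hold=2.6095 ⇒ V=2.6095 continue  boundary S*=68.5857
step 1: (k=1,j=0): S=76.6623, (K−S)⁺=17.7377, hold=16.9369 ⇒ V=17.7377 exercise | (k=1,j=1): S=95.7808, (K−S)⁺=0.0000, hold=5.9780 ⇒ V=5.9780 continue  boundary S*=76.6623
step 0: (k=0,j=0): S=85.6900, (K−S)⁺=8.7100, hold=10.9623 ⇒ V=10.9623 continue  boundary S*=-

price = 10.9623
boundary = - 76.6623 68.5857 76.6623 68.5857 76.6623
tree:
10.9623
17.7377 5.9780
25.8143 10.4948 2.6095
33.0400 17.7377 5.1245 0.7092
39.5045 25.8143 9.7557 1.6362 0.0000
45.2879 33.0400 17.7377 3.7751 0.0000 0.0000
50.4620 39.5045 25.8143 8.7100 0.0000 0.0000 0.0000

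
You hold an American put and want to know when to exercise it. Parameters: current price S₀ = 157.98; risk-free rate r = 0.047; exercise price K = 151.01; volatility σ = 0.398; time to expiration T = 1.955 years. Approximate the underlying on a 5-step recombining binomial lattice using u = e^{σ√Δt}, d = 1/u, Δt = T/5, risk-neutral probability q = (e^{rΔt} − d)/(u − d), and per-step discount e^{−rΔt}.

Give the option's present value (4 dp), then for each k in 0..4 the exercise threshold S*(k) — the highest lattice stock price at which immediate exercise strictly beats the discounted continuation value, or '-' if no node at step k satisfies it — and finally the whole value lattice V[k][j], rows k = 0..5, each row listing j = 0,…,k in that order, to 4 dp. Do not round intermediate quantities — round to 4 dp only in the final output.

Δt=0.39100  u=1.28257  d=0.77968  q=0.47498  discount=0.98179
step 5 (expiry): payoffs max(K−S,0) = 105.4914 76.1320 27.8359 0.0000 0.0000 0.0000
step 4: (k=4,j=0): S=58.3810, (K−S)⁺=92.6290, hold=89.8792 ⇒ V=92.6290 exercise | (k=4,j=1): S=96.0366, (K−S)⁺=54.9734, hold=52.2236 ⇒ V=54.9734 exercise | (k=4,j=2): S=157.9800, (K−S)⁺=0.0000, hold=14.3482 ⇒ V=14.3482 continue | (k=4,j=3): S=259.8767, (K−S)⁺=0.0000, hold=0.0000 ⇒ V=0.0000 continue | (k=4,j=4): S=427.4964, (K−S)⁺=0.0000, hold=0.0000 ⇒ V=0.0000 continue  boundary S*=96.0366
step 3: (k=3,j=0): S=74.8780, (K−S)⁺=76.1320, hold=73.3822 ⇒ V=76.1320 exercise | (k=3,j=1): S=123.1741, (K−S)⁺=27.8359, hold=35.0275 ⇒ V=35.0275 continue | (k=3,j=2): S=202.6211, (K−S)⁺=0.0000, hold=7.3959 ⇒ V=7.3959 continue | (k=3,j=3): S=333.3112, (K−S)⁺=0.0000, hold=0.0000 ⇒ V=0.0000 continue  boundary S*=74.8780
step 2: (k=2,j=0): S=96.0366, (K−S)⁺=54.9734, hold=55.5773 ⇒ V=55.5773 continue | (k=2,j=1): S=157.9800, (K−S)⁺=0.0000, hold=21.5041 ⇒ V=21.5041 continue | (k=2,j=2): S=259.8767, (K−S)⁺=0.0000, hold=3.8123 ⇒ V=3.8123 continue  boundary S*=-
step 1: (k=1,j=0): S=123.1741, (K−S)⁺=27.8359, hold=38.6758 ⇒ V=38.6758 continue | (k=1,j=1): S=202.6211, (K−S)⁺=0.0000, hold=12.8623 ⇒ V=12.8623 continue  boundary S*=-
step 0: (k=0,j=0): S=157.9800, (K−S)⁺=0.0000, hold=25.9339 ⇒ V=25.9339 continue  boundary S*=-

price = 25.9339
boundary = - - - 74.8780 96.0366
tree:
25.9339
38.6758 12.8623
55.5773 21.5041 3.8123
76.1320 35.0275 7.3959 0.0000
92.6290 54.9734 14.3482 0.0000 0.0000
105.4914 76.1320 27.8359 0.0000 0.0000 0.0000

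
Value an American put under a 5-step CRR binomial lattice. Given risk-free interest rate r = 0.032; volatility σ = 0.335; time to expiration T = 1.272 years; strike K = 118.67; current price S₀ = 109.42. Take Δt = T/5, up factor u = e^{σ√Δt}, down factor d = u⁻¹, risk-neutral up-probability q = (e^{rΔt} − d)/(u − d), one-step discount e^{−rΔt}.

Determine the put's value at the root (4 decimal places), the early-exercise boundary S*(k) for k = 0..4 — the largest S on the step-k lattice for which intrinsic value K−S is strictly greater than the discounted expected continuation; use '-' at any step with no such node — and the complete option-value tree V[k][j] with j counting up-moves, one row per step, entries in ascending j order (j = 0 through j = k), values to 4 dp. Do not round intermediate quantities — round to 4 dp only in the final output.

Δt=0.25440  u=1.18408  d=0.84454  q=0.48193  discount=0.99189
step 5 (expiry): payoffs max(K−S,0) = 71.6602 52.7599 26.2608 0.0000 0.0000 0.0000
step 4: (k=4,j=0): S=55.6634, (K−S)⁺=63.0066, hold=62.0444 ⇒ V=63.0066 exercise | (k=4,j=1): S=78.0429, (K−S)⁺=40.6271, hold=39.6650 ⇒ V=40.6271 exercise | (k=4,j=2): S=109.4200, (K−S)⁺=9.2500, hold=13.4946 ⇒ V=13.4946 continue | (k=4,j=3): S=153.4123, (K−S)⁺=0.0000, hold=0.0000 ⇒ V=0.0000 continue | (k=4,j=4): S=215.0916, (K−S)⁺=0.0000, hold=0.0000 ⇒ V=0.0000 continue  boundary S*=78.0429
step 3: (k=3,j=0): S=65.9101, (K−S)⁺=52.7599, hold=51.7978 ⇒ V=52.7599 exercise | (k=3,j=1): S=92.4092, (K−S)⁺=26.2608, hold=27.3277 ⇒ V=27.3277 continue | (k=3,j=2): S=129.5622, (K−S)⁺=0.0000, hold=6.9344 ⇒ V=6.9344 continue | (k=3,j=3): S=181.6527, (K−S)⁺=0.0000, hold=0.0000 ⇒ V=0.0000 continue  boundary S*=65.9101
step 2: (k=2,j=0): S=78.0429, (K−S)⁺=40.6271, hold=40.1750 ⇒ V=40.6271 exercise | (k=2,j=1): S=109.4200, (K−S)⁺=9.2500, hold=17.3577 ⇒ V=17.3577 continue | (k=2,j=2): S=153.4123, (K−S)⁺=0.0000, hold=3.5634 ⇒ V=3.5634 continue  boundary S*=78.0429
step 1: (k=1,j=0): S=92.4092, (K−S)⁺=26.2608, hold=29.1744 ⇒ V=29.1744 continue | (k=1,j=1): S=129.5622, (K−S)⁺=0.0000, hold=10.6229 ⇒ V=10.6229 continue  boundary S*=-
step 0: (k=0,j=0): S=109.4200, (K−S)⁺=9.2500, hold=20.0698 ⇒ V=20.0698 continue  boundary S*=-

price = 20.0698
boundary = - - 78.0429 65.9101 78.0429
tree:
20.0698
29.1744 10.6229
40.6271 17.3577 3.5634
52.7599 27.3277 6.9344 0.0000
63.0066 40.6271 13.4946 0.0000 0.0000
71.6602 52.7599 26.2608 0.0000 0.0000 0.0000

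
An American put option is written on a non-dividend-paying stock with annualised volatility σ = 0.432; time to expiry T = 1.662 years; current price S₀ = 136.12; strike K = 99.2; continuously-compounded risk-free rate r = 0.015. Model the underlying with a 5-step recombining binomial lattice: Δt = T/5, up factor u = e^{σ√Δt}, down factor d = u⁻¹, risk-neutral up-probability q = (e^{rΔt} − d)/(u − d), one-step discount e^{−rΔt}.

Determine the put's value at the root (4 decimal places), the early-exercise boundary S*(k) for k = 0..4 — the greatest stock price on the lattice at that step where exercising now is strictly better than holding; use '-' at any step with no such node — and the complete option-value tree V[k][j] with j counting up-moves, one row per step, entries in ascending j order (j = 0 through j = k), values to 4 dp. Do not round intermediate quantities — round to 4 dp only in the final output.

price = 10.0893
boundary = - - - - 50.2632
tree:
10.0893
15.8038 3.1603
24.1029 5.7537 0.0000
35.3806 10.4752 0.0000 0.0000
48.9368 19.0712 0.0000 0.0000 0.0000
60.0184 34.7210 0.0000 0.0000 0.0000 0.0000

params: Δt=0.33240 u=1.28283 d=0.77953 q=0.44798 e^(-rΔt)=0.99503
t_5 payoffs: 60.0184 34.7210 0.0000 0.0000 0.0000 0.0000
t_4: node(4,0) S=50.2632 payoff=48.9368 vs cont=48.4434 → 48.9368 [stop]  node(4,1) S=82.7153 payoff=16.4847 vs cont=19.0712 → 19.0712 [wait]  node(4,2) S=136.1200 payoff=0.0000 vs cont=0.0000 → 0.0000 [wait]  node(4,3) S=224.0051 payoff=0.0000 vs cont=0.0000 → 0.0000 [wait]  node(4,4) S=368.6326 payoff=0.0000 vs cont=0.0000 → 0.0000 [wait]  ⇒ S*(4)=50.2632
t_3: node(3,0) S=64.4790 payoff=34.7210 vs cont=35.3806 → 35.3806 [wait]  node(3,1) S=106.1094 payoff=0.0000 vs cont=10.4752 → 10.4752 [wait]  node(3,2) S=174.6184 payoff=0.0000 vs cont=0.0000 → 0.0000 [wait]  node(3,3) S=287.3596 payoff=0.0000 vs cont=0.0000 → 0.0000 [wait]  ⇒ S*(3)=-
t_2: node(2,0) S=82.7153 payoff=16.4847 vs cont=24.1029 → 24.1029 [wait]  node(2,1) S=136.1200 payoff=0.0000 vs cont=5.7537 → 5.7537 [wait]  node(2,2) S=224.0051 payoff=0.0000 vs cont=0.0000 → 0.0000 [wait]  ⇒ S*(2)=-
t_1: node(1,0) S=106.1094 payoff=0.0000 vs cont=15.8038 → 15.8038 [wait]  node(1,1) S=174.6184 payoff=0.0000 vs cont=3.1603 → 3.1603 [wait]  ⇒ S*(1)=-
t_0: node(0,0) S=136.1200 payoff=0.0000 vs cont=10.0893 → 10.0893 [wait]  ⇒ S*(0)=-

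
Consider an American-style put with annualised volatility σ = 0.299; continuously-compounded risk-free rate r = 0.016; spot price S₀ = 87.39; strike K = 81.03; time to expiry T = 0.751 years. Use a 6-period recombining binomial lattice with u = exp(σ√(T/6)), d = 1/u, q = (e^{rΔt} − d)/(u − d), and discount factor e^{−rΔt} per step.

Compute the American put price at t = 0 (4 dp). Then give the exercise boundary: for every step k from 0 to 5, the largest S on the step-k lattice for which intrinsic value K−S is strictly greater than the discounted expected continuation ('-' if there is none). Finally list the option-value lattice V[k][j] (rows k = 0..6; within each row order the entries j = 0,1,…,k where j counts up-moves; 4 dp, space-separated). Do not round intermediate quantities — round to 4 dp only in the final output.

params: Δt=0.12517 u=1.11158 d=0.89962 q=0.48304 e^(-rΔt)=0.99800
t_6 payoffs: 34.7049 23.7902 10.3039 0.0000 0.0000 0.0000 0.0000
t_5: node(5,0) S=51.4941 payoff=29.5359 vs cont=29.3738 → 29.5359 [stop]  node(5,1) S=63.6266 payoff=17.4034 vs cont=17.2413 → 17.4034 [stop]  node(5,2) S=78.6178 payoff=2.4122 vs cont=5.3161 → 5.3161 [wait]  node(5,3) S=97.1410 payoff=0.0000 vs cont=0.0000 → 0.0000 [wait]  node(5,4) S=120.0285 payoff=0.0000 vs cont=0.0000 → 0.0000 [wait]  node(5,5) S=148.3086 payoff=0.0000 vs cont=0.0000 → 0.0000 [wait]  ⇒ S*(5)=63.6266
t_4: node(4,0) S=57.2398 payoff=23.7902 vs cont=23.6281 → 23.7902 [stop]  node(4,1) S=70.7261 payoff=10.3039 vs cont=11.5416 → 11.5416 [wait]  node(4,2) S=87.3900 payoff=0.0000 vs cont=2.7427 → 2.7427 [wait]  node(4,3) S=107.9801 payoff=0.0000 vs cont=0.0000 → 0.0000 [wait]  node(4,4) S=133.4214 payoff=0.0000 vs cont=0.0000 → 0.0000 [wait]  ⇒ S*(4)=57.2398
t_3: node(3,0) S=63.6266 payoff=17.4034 vs cont=17.8379 → 17.8379 [wait]  node(3,1) S=78.6178 payoff=2.4122 vs cont=7.2768 → 7.2768 [wait]  node(3,2) S=97.1410 payoff=0.0000 vs cont=1.4150 → 1.4150 [wait]  node(3,3) S=120.0285 payoff=0.0000 vs cont=0.0000 → 0.0000 [wait]  ⇒ S*(3)=-
t_2: node(2,0) S=70.7261 payoff=10.3039 vs cont=12.7111 → 12.7111 [wait]  node(2,1) S=87.3900 payoff=0.0000 vs cont=4.4365 → 4.4365 [wait]  node(2,2) S=107.9801 payoff=0.0000 vs cont=0.7301 → 0.7301 [wait]  ⇒ S*(2)=-
t_1: node(1,0) S=78.6178 payoff=2.4122 vs cont=8.6967 → 8.6967 [wait]  node(1,1) S=97.1410 payoff=0.0000 vs cont=2.6409 → 2.6409 [wait]  ⇒ S*(1)=-
t_0: node(0,0) S=87.3900 payoff=0.0000 vs cont=5.7600 → 5.7600 [wait]  ⇒ S*(0)=-

price = 5.7600
boundary = - - - - 57.2398 63.6266
tree:
5.7600
8.6967 2.6409
12.7111 4.4365 0.7301
17.8379 7.2768 1.4150 0.0000
23.7902 11.5416 2.7427 0.0000 0.0000
29.5359 17.4034 5.3161 0.0000 0.0000 0.0000
34.7049 23.7902 10.3039 0.0000 0.0000 0.0000 0.0000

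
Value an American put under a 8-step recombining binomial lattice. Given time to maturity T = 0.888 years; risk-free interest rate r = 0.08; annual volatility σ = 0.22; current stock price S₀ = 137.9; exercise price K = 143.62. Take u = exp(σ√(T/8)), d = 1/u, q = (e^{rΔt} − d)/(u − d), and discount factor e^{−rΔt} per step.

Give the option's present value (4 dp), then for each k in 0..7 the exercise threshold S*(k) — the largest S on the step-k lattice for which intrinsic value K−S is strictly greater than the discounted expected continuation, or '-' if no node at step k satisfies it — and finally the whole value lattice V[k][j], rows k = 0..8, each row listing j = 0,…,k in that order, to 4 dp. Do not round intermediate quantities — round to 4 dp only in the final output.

Δt=0.11100  u=1.07605  d=0.92933  q=0.54248  discount=0.99116
step 8 (expiry): payoffs max(K−S,0) = 66.9005 54.7878 40.7627 24.5233 5.7200 0.0000 0.0000 0.0000 0.0000
step 7: (k=7,j=0): S=82.5540, (K−S)⁺=61.0660, hold=59.7963 ⇒ V=61.0660 exercise | (k=7,j=1): S=95.5878, (K−S)⁺=48.0322, hold=46.7625 ⇒ V=48.0322 exercise | (k=7,j=2): S=110.6795, (K−S)⁺=32.9405, hold=31.6708 ⇒ V=32.9405 exercise | (k=7,j=3): S=128.1539, (K−S)⁺=15.4661, hold=14.1964 ⇒ V=15.4661 exercise | (k=7,j=4): S=148.3873, (K−S)⁺=0.0000, hold=2.5939 ⇒ V=2.5939 continue | (k=7,j=5): S=171.8151, (K−S)⁺=0.0000, hold=0.0000 ⇒ V=0.0000 continue | (k=7,j=6): S=198.9418, (K−S)⁺=0.0000, hold=0.0000 ⇒ V=0.0000 continue | (k=7,j=7): S=230.3513, (K−S)⁺=0.0000, hold=0.0000 ⇒ V=0.0000 continue  boundary S*=128.1539
step 6: (k=6,j=0): S=88.8322, (K−S)⁺=54.7878, hold=53.5181 ⇒ V=54.7878 exercise | (k=6,j=1): S=102.8573, (K−S)⁺=40.7627, hold=39.4930 ⇒ V=40.7627 exercise | (k=6,j=2): S=119.0967, (K−S)⁺=24.5233, hold=23.2536 ⇒ V=24.5233 exercise | (k=6,j=3): S=137.9000, (K−S)⁺=5.7200, hold=8.4082 ⇒ V=8.4082 continue | (k=6,j=4): S=159.6721, (K−S)⁺=0.0000, hold=1.1763 ⇒ V=1.1763 continue | (k=6,j=5): S=184.8816, (K−S)⁺=0.0000, hold=0.0000 ⇒ V=0.0000 continue | (k=6,j=6): S=214.0712, (K−S)⁺=0.0000, hold=0.0000 ⇒ V=0.0000 continue  boundary S*=119.0967
step 5: (k=5,j=0): S=95.5878, (K−S)⁺=48.0322, hold=46.7625 ⇒ V=48.0322 exercise | (k=5,j=1): S=110.6795, (K−S)⁺=32.9405, hold=31.6708 ⇒ V=32.9405 exercise | (k=5,j=2): S=128.1539, (K−S)⁺=15.4661, hold=15.6418 ⇒ V=15.6418 continue | (k=5,j=3): S=148.3873, (K−S)⁺=0.0000, hold=4.4454 ⇒ V=4.4454 continue | (k=5,j=4): S=171.8151, (K−S)⁺=0.0000, hold=0.5334 ⇒ V=0.5334 continue | (k=5,j=5): S=198.9418, (K−S)⁺=0.0000, hold=0.0000 ⇒ V=0.0000 continue  boundary S*=110.6795
step 4: (k=4,j=0): S=102.8573, (K−S)⁺=40.7627, hold=39.4930 ⇒ V=40.7627 exercise | (k=4,j=1): S=119.0967, (K−S)⁺=24.5233, hold=23.3481 ⇒ V=24.5233 exercise | (k=4,j=2): S=137.9000, (K−S)⁺=5.7200, hold=9.4835 ⇒ V=9.4835 continue | (k=4,j=3): S=159.6721, (K−S)⁺=0.0000, hold=2.3027 ⇒ V=2.3027 continue | (k=4,j=4): S=184.8816, (K−S)⁺=0.0000, hold=0.2419 ⇒ V=0.2419 continue  boundary S*=119.0967
step 3: (k=3,j=0): S=110.6795, (K−S)⁺=32.9405, hold=31.6708 ⇒ V=32.9405 exercise | (k=3,j=1): S=128.1539, (K−S)⁺=15.4661, hold=16.2199 ⇒ V=16.2199 continue | (k=3,j=2): S=148.3873, (K−S)⁺=0.0000, hold=5.5387 ⇒ V=5.5387 continue | (k=3,j=3): S=171.8151, (K−S)⁺=0.0000, hold=1.1743 ⇒ V=1.1743 continue  boundary S*=110.6795
step 2: (k=2,j=0): S=119.0967, (K−S)⁺=24.5233, hold=23.6590 ⇒ V=24.5233 exercise | (k=2,j=1): S=137.9000, (K−S)⁺=5.7200, hold=10.3334 ⇒ V=10.3334 continue | (k=2,j=2): S=159.6721, (K−S)⁺=0.0000, hold=3.1431 ⇒ V=3.1431 continue  boundary S*=119.0967
step 1: (k=1,j=0): S=128.1539, (K−S)⁺=15.4661, hold=16.6769 ⇒ V=16.6769 continue | (k=1,j=1): S=148.3873, (K−S)⁺=0.0000, hold=6.3760 ⇒ V=6.3760 continue  boundary S*=-
step 0: (k=0,j=0): S=137.9000, (K−S)⁺=5.7200, hold=10.9909 ⇒ V=10.9909 continue  boundary S*=-

price = 10.9909
boundary = - - 119.0967 110.6795 119.0967 110.6795 119.0967 128.1539
tree:
10.9909
16.6769 6.3760
24.5233 10.3334 3.1431
32.9405 16.2199 5.5387 1.1743
40.7627 24.5233 9.4835 2.3027 0.2419
48.0322 32.9405 15.6418 4.4454 0.5334 0.0000
54.7878 40.7627 24.5233 8.4082 1.1763 0.0000 0.0000
61.0660 48.0322 32.9405 15.4661 2.5939 0.0000 0.0000 0.0000
66.9005 54.7878 40.7627 24.5233 5.7200 0.0000 0.0000 0.0000 0.0000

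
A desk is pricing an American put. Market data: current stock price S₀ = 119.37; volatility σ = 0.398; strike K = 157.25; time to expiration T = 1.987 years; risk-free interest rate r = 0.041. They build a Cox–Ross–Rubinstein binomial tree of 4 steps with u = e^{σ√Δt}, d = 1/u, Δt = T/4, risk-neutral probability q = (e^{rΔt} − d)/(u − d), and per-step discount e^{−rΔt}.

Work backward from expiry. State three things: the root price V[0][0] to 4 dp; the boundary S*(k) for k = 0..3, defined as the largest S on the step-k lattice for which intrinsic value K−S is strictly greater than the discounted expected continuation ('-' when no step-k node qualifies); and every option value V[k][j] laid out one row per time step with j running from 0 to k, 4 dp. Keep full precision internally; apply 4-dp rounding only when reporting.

Δt=0.49675, u=1.32381, d=0.75540, q=0.46653, disc=e^(-rΔt)=0.97984
k=4 terminal: V=max(K-S,0) → 118.3817 89.1346 37.8800 0.0000 0.0000
k=3: j=0 S=51.4541 intr=105.7959 cont=102.6256 V=105.7959[EX]; j=1 S=90.1717 intr=67.0783 cont=63.9080 V=67.0783[EX]; j=2 S=158.0230 intr=0.0000 cont=19.8006 V=19.8006[hold]; j=3 S=276.9301 intr=0.0000 cont=0.0000 V=0.0000[hold]  S*(3)=90.1717
k=2: j=0 S=68.1154 intr=89.1346 cont=85.9643 V=89.1346[EX]; j=1 S=119.3700 intr=37.8800 cont=44.1143 V=44.1143[hold]; j=2 S=209.1920 intr=0.0000 cont=10.3501 V=10.3501[hold]  S*(2)=68.1154
k=1: j=0 S=90.1717 intr=67.0783 cont=66.7579 V=67.0783[EX]; j=1 S=158.0230 intr=0.0000 cont=27.7906 V=27.7906[hold]  S*(1)=90.1717
k=0: j=0 S=119.3700 intr=37.8800 cont=47.7667 V=47.7667[hold]  S*(0)=-

price = 47.7667
boundary = - 90.1717 68.1154 90.1717
tree:
47.7667
67.0783 27.7906
89.1346 44.1143 10.3501
105.7959 67.0783 19.8006 0.0000
118.3817 89.1346 37.8800 0.0000 0.0000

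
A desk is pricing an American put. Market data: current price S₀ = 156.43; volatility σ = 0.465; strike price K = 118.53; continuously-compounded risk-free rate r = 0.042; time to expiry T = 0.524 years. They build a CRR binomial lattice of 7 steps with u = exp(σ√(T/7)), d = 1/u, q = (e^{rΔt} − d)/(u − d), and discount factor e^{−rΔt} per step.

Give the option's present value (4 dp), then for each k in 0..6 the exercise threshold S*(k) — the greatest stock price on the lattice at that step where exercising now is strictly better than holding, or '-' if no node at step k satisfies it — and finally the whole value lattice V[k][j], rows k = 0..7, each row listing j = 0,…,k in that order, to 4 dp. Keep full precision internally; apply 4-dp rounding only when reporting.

Δt=0.07486  u=1.13567  d=0.88054  q=0.48058  discount=0.99686
step 7 (expiry): payoffs max(K−S,0) = 54.3277 35.7250 11.7323 0.0000 0.0000 0.0000 0.0000 0.0000
step 6: (k=6,j=0): S=72.9128, (K−S)⁺=45.6172, hold=45.2452 ⇒ V=45.6172 exercise | (k=6,j=1): S=94.0392, (K−S)⁺=24.4908, hold=24.1187 ⇒ V=24.4908 exercise | (k=6,j=2): S=121.2871, (K−S)⁺=0.0000, hold=6.0749 ⇒ V=6.0749 continue | (k=6,j=3): S=156.4300, (K−S)⁺=0.0000, hold=0.0000 ⇒ V=0.0000 continue | (k=6,j=4): S=201.7556, (K−S)⁺=0.0000, hold=0.0000 ⇒ V=0.0000 continue | (k=6,j=5): S=260.2142, (K−S)⁺=0.0000, hold=0.0000 ⇒ V=0.0000 continue | (k=6,j=6): S=335.6113, (K−S)⁺=0.0000, hold=0.0000 ⇒ V=0.0000 continue  boundary S*=94.0392
step 5: (k=5,j=0): S=82.8050, (K−S)⁺=35.7250, hold=35.3530 ⇒ V=35.7250 exercise | (k=5,j=1): S=106.7977, (K−S)⁺=11.7323, hold=15.5914 ⇒ V=15.5914 continue | (k=5,j=2): S=137.7423, (K−S)⁺=0.0000, hold=3.1455 ⇒ V=3.1455 continue | (k=5,j=3): S=177.6531, (K−S)⁺=0.0000, hold=0.0000 ⇒ V=0.0000 continue | (k=5,j=4): S=229.1281, (K−S)⁺=0.0000, hold=0.0000 ⇒ V=0.0000 continue | (k=5,j=5): S=295.5179, (K−S)⁺=0.0000, hold=0.0000 ⇒ V=0.0000 continue  boundary S*=82.8050
step 4: (k=4,j=0): S=94.0392, (K−S)⁺=24.4908, hold=25.9675 ⇒ V=25.9675 continue | (k=4,j=1): S=121.2871, (K−S)⁺=0.0000, hold=9.5800 ⇒ V=9.5800 continue | (k=4,j=2): S=156.4300, (K−S)⁺=0.0000, hold=1.6287 ⇒ V=1.6287 continue | (k=4,j=3): S=201.7556, (K−S)⁺=0.0000, hold=0.0000 ⇒ V=0.0000 continue | (k=4,j=4): S=260.2142, (K−S)⁺=0.0000, hold=0.0000 ⇒ V=0.0000 continue  boundary S*=-
step 3: (k=3,j=0): S=106.7977, (K−S)⁺=11.7323, hold=18.0352 ⇒ V=18.0352 continue | (k=3,j=1): S=137.7423, (K−S)⁺=0.0000, hold=5.7407 ⇒ V=5.7407 continue | (k=3,j=2): S=177.6531, (K−S)⁺=0.0000, hold=0.8433 ⇒ V=0.8433 continue | (k=3,j=3): S=229.1281, (K−S)⁺=0.0000, hold=0.0000 ⇒ V=0.0000 continue  boundary S*=-
step 2: (k=2,j=0): S=121.2871, (K−S)⁺=0.0000, hold=12.0887 ⇒ V=12.0887 continue | (k=2,j=1): S=156.4300, (K−S)⁺=0.0000, hold=3.3765 ⇒ V=3.3765 continue | (k=2,j=2): S=201.7556, (K−S)⁺=0.0000, hold=0.4367 ⇒ V=0.4367 continue  boundary S*=-
step 1: (k=1,j=0): S=137.7423, (K−S)⁺=0.0000, hold=7.8770 ⇒ V=7.8770 continue | (k=1,j=1): S=177.6531, (K−S)⁺=0.0000, hold=1.9575 ⇒ V=1.9575 continue  boundary S*=-
step 0: (k=0,j=0): S=156.4300, (K−S)⁺=0.0000, hold=5.0164 ⇒ V=5.0164 continue  boundary S*=-

price = 5.0164
boundary = - - - - - 82.8050 94.0392
tree:
5.0164
7.8770 1.9575
12.0887 3.3765 0.4367
18.0352 5.7407 0.8433 0.0000
25.9675 9.5800 1.6287 0.0000 0.0000
35.7250 15.5914 3.1455 0.0000 0.0000 0.0000
45.6172 24.4908 6.0749 0.0000 0.0000 0.0000 0.0000
54.3277 35.7250 11.7323 0.0000 0.0000 0.0000 0.0000 0.0000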